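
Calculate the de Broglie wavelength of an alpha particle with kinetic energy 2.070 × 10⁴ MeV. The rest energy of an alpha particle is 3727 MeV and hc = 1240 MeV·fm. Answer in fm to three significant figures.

Total energy E = KE + m₀c² = 2.070 × 10⁴ + 3727 = 24427 MeV.
(pc)² = E² − (m₀c²)² = (24427)² − (3727)² = 5.828 × 10⁸ MeV², so pc = 2.414 × 10⁴ MeV.
λ = hc/(pc) = 1240 MeV·fm / 2.414 × 10⁴ MeV = 0.0514 fm.

λ = 0.0514 fm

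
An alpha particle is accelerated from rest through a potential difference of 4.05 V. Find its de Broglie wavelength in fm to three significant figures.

KE = 2eV = 2 × 1.602 × 10⁻¹⁹ × 4.050 = 1.298 × 10⁻¹⁸ J.
p = √(2mKE) = √(2 × 6.645 × 10⁻²⁷ × 1.298 × 10⁻¹⁸) = 1.313 × 10⁻²² kg·m/s.
λ = h/p = 6.626 × 10⁻³⁴ / 1.313 × 10⁻²² = 5.05 × 10⁻¹² m = 5050 fm.

λ = 5050 fm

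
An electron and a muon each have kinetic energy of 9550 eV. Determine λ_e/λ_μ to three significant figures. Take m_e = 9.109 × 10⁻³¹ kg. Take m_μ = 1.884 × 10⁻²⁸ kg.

λ_e/λ_μ = 14.4

At fixed KE, p = √(2mKE) so λ = h/p ∝ 1/√m.
λ_e/λ_μ = √(m_μ/m_e) = √(1.884 × 10⁻²⁸/9.109 × 10⁻³¹) = √(206.8) = 14.4.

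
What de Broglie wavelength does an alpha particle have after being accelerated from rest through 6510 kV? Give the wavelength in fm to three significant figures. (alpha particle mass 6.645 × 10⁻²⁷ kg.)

λ = 3.98 fm

KE = 2eV = 2 × 1.602 × 10⁻¹⁹ × 6.510 × 10⁶ = 2.086 × 10⁻¹² J.
p = √(2mKE) = √(2 × 6.645 × 10⁻²⁷ × 2.086 × 10⁻¹²) = 1.665 × 10⁻¹⁹ kg·m/s.
λ = h/p = 6.626 × 10⁻³⁴ / 1.665 × 10⁻¹⁹ = 3.98 × 10⁻¹⁵ m = 3.98 fm.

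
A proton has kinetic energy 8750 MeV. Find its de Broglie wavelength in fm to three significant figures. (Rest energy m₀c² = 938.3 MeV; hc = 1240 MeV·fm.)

λ = 0.129 fm

Total energy E = KE + m₀c² = 8750 + 938.3 = 9688.3 MeV.
(pc)² = E² − (m₀c²)² = (9688.3)² − (938.3)² = 9.298 × 10⁷ MeV², so pc = 9643 MeV.
λ = hc/(pc) = 1240 MeV·fm / 9643 MeV = 0.129 fm.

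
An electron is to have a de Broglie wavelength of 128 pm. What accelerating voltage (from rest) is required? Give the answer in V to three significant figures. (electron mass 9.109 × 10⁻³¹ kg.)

p = h/λ = 6.626 × 10⁻³⁴ / 1.280 × 10⁻¹⁰ = 5.177 × 10⁻²⁴ kg·m/s.
KE = p²/(2m) = 1.471 × 10⁻¹⁷ J.
V = KE/e = 1.471 × 10⁻¹⁷ / (1.602 × 10⁻¹⁹) = 91.8 V.

V = 91.8 V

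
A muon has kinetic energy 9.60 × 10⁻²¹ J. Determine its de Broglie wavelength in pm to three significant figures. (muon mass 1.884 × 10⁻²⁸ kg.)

λ = 348 pm

p = √(2mKE) = √(2 × 1.884 × 10⁻²⁸ × 9.600 × 10⁻²¹) = 1.902 × 10⁻²⁴ kg·m/s.
λ = h/p = 6.626 × 10⁻³⁴ / 1.902 × 10⁻²⁴ = 3.48 × 10⁻¹⁰ m = 348 pm.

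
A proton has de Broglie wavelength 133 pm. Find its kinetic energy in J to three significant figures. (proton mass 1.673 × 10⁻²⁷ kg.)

KE = 7.42 × 10⁻²¹ J

p = h/λ = 6.626 × 10⁻³⁴ / 1.330 × 10⁻¹⁰ = 4.982 × 10⁻²⁴ kg·m/s.
KE = p²/(2m) = (4.982 × 10⁻²⁴)² / (2 × 1.673 × 10⁻²⁷) = 7.418 × 10⁻²¹ J = 7.42 × 10⁻²¹ J.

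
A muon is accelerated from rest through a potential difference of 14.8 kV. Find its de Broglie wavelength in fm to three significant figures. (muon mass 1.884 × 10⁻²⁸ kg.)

λ = 701 fm

KE = eV = 1.602 × 10⁻¹⁹ × 1.480 × 10⁴ = 2.371 × 10⁻¹⁵ J.
p = √(2mKE) = √(2 × 1.884 × 10⁻²⁸ × 2.371 × 10⁻¹⁵) = 9.452 × 10⁻²² kg·m/s.
λ = h/p = 6.626 × 10⁻³⁴ / 9.452 × 10⁻²² = 7.01 × 10⁻¹³ m = 701 fm.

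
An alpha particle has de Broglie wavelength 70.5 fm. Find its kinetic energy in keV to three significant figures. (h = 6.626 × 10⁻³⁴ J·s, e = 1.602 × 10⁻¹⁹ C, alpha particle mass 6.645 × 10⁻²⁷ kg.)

p = h/λ = 6.626 × 10⁻³⁴ / 7.050 × 10⁻¹⁴ = 9.399 × 10⁻²¹ kg·m/s.
KE = p²/(2m) = (9.399 × 10⁻²¹)² / (2 × 6.645 × 10⁻²⁷) = 6.647 × 10⁻¹⁵ J = 41.5 keV.

KE = 41.5 keV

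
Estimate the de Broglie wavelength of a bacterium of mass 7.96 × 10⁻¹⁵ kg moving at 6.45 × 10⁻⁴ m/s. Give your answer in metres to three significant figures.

p = mv = 7.96 × 10⁻¹⁵ × 6.45 × 10⁻⁴ = 5.134 × 10⁻¹⁸ kg·m/s.
λ = h/p = 6.626 × 10⁻³⁴ / 5.134 × 10⁻¹⁸ = 1.29 × 10⁻¹⁶ m.

λ = 1.29 × 10⁻¹⁶ m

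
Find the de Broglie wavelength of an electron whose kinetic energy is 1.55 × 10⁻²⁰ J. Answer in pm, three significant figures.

λ = 3940 pm

p = √(2mKE) = √(2 × 9.109 × 10⁻³¹ × 1.550 × 10⁻²⁰) = 1.680 × 10⁻²⁵ kg·m/s.
λ = h/p = 6.626 × 10⁻³⁴ / 1.680 × 10⁻²⁵ = 3.94 × 10⁻⁹ m = 3940 pm.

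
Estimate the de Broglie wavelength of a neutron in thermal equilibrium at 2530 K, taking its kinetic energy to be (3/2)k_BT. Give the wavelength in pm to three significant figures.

KE = (3/2)k_BT = 1.5 × 1.381 × 10⁻²³ × 2530 = 5.241 × 10⁻²⁰ J.
p = √(2mKE) = √(2 × 1.675 × 10⁻²⁷ × 5.241 × 10⁻²⁰) = 1.325 × 10⁻²³ kg·m/s.
λ = h/p = 5.00 × 10⁻¹¹ m = 50.0 pm.

λ = 50.0 pm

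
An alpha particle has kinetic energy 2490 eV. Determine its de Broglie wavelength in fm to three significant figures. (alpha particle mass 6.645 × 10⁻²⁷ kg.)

KE = 2490 eV = 3.989 × 10⁻¹⁶ J.
p = √(2mKE) = √(2 × 6.645 × 10⁻²⁷ × 3.989 × 10⁻¹⁶) = 2.302 × 10⁻²¹ kg·m/s.
λ = h/p = 6.626 × 10⁻³⁴ / 2.302 × 10⁻²¹ = 2.88 × 10⁻¹³ m = 288 fm.

λ = 288 fm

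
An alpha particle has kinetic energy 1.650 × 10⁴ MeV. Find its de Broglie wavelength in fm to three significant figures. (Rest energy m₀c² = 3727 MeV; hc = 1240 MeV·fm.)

λ = 0.0624 fm

Total energy E = KE + m₀c² = 1.650 × 10⁴ + 3727 = 20227 MeV.
(pc)² = E² − (m₀c²)² = (20227)² − (3727)² = 3.952 × 10⁸ MeV², so pc = 1.988 × 10⁴ MeV.
λ = hc/(pc) = 1240 MeV·fm / 1.988 × 10⁴ MeV = 0.0624 fm.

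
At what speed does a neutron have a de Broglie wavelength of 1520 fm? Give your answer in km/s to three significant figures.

v = 260 km/s

p = h/λ = 6.626 × 10⁻³⁴ / 1.520 × 10⁻¹² = 4.359 × 10⁻²² kg·m/s.
v = p/m = 4.359 × 10⁻²² / 1.675 × 10⁻²⁷ = 2.60 × 10⁵ m/s = 260 km/s.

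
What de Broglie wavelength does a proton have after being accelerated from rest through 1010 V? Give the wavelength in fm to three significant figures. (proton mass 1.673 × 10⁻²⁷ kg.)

λ = 901 fm

KE = eV = 1.602 × 10⁻¹⁹ × 1010 = 1.618 × 10⁻¹⁶ J.
p = √(2mKE) = √(2 × 1.673 × 10⁻²⁷ × 1.618 × 10⁻¹⁶) = 7.358 × 10⁻²² kg·m/s.
λ = h/p = 6.626 × 10⁻³⁴ / 7.358 × 10⁻²² = 9.01 × 10⁻¹³ m = 901 fm.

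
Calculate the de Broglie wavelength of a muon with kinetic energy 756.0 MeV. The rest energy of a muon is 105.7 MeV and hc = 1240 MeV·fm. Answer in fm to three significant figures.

λ = 1.45 fm

Total energy E = KE + m₀c² = 756.0 + 105.7 = 861.7 MeV.
(pc)² = E² − (m₀c²)² = (861.7)² − (105.7)² = 7.314 × 10⁵ MeV², so pc = 855.2 MeV.
λ = hc/(pc) = 1240 MeV·fm / 855.2 MeV = 1.45 fm.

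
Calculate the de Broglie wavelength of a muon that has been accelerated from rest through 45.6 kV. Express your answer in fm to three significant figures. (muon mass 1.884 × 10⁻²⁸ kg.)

λ = 399 fm

KE = eV = 1.602 × 10⁻¹⁹ × 4.560 × 10⁴ = 7.305 × 10⁻¹⁵ J.
p = √(2mKE) = √(2 × 1.884 × 10⁻²⁸ × 7.305 × 10⁻¹⁵) = 1.659 × 10⁻²¹ kg·m/s.
λ = h/p = 6.626 × 10⁻³⁴ / 1.659 × 10⁻²¹ = 3.99 × 10⁻¹³ m = 399 fm.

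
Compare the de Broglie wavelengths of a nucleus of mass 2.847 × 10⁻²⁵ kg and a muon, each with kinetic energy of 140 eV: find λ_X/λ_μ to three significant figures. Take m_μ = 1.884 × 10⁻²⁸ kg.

At fixed KE, p = √(2mKE) so λ = h/p ∝ 1/√m.
λ_X/λ_μ = √(m_μ/m_X) = √(1.884 × 10⁻²⁸/2.847 × 10⁻²⁵) = √(6.617 × 10⁻⁴) = 0.0257.

λ_X/λ_μ = 0.0257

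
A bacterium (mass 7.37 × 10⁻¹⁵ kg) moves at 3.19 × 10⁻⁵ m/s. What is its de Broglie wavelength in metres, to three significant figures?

λ = 2.82 × 10⁻¹⁵ m

p = mv = 7.37 × 10⁻¹⁵ × 3.19 × 10⁻⁵ = 2.351 × 10⁻¹⁹ kg·m/s.
λ = h/p = 6.626 × 10⁻³⁴ / 2.351 × 10⁻¹⁹ = 2.82 × 10⁻¹⁵ m.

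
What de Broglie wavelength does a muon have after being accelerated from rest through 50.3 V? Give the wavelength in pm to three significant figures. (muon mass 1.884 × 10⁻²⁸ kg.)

KE = eV = 1.602 × 10⁻¹⁹ × 50.30 = 8.058 × 10⁻¹⁸ J.
p = √(2mKE) = √(2 × 1.884 × 10⁻²⁸ × 8.058 × 10⁻¹⁸) = 5.510 × 10⁻²³ kg·m/s.
λ = h/p = 6.626 × 10⁻³⁴ / 5.510 × 10⁻²³ = 1.20 × 10⁻¹¹ m = 12.0 pm.

λ = 12.0 pm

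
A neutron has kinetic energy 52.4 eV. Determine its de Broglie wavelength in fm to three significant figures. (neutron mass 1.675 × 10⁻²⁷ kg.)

KE = 52.4 eV = 8.394 × 10⁻¹⁸ J.
p = √(2mKE) = √(2 × 1.675 × 10⁻²⁷ × 8.394 × 10⁻¹⁸) = 1.677 × 10⁻²² kg·m/s.
λ = h/p = 6.626 × 10⁻³⁴ / 1.677 × 10⁻²² = 3.95 × 10⁻¹² m = 3950 fm.

λ = 3950 fm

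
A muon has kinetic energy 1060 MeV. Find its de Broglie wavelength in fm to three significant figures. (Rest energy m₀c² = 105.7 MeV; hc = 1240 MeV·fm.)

λ = 1.07 fm

Total energy E = KE + m₀c² = 1060 + 105.7 = 1165.7 MeV.
(pc)² = E² − (m₀c²)² = (1165.7)² − (105.7)² = 1.348 × 10⁶ MeV², so pc = 1161 MeV.
λ = hc/(pc) = 1240 MeV·fm / 1161 MeV = 1.07 fm.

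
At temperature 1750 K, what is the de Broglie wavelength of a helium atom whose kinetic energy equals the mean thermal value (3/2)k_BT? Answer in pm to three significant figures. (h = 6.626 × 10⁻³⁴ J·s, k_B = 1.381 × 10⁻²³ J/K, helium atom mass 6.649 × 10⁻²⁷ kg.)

λ = 30.2 pm

KE = (3/2)k_BT = 1.5 × 1.381 × 10⁻²³ × 1750 = 3.625 × 10⁻²⁰ J.
p = √(2mKE) = √(2 × 6.649 × 10⁻²⁷ × 3.625 × 10⁻²⁰) = 2.196 × 10⁻²³ kg·m/s.
λ = h/p = 3.02 × 10⁻¹¹ m = 30.2 pm.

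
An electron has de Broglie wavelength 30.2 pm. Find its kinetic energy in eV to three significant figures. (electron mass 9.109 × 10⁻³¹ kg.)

p = h/λ = 6.626 × 10⁻³⁴ / 3.020 × 10⁻¹¹ = 2.194 × 10⁻²³ kg·m/s.
KE = p²/(2m) = (2.194 × 10⁻²³)² / (2 × 9.109 × 10⁻³¹) = 2.642 × 10⁻¹⁶ J = 1650 eV.

KE = 1650 eV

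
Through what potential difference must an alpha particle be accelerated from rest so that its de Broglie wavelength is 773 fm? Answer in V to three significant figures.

p = h/λ = 6.626 × 10⁻³⁴ / 7.730 × 10⁻¹³ = 8.572 × 10⁻²² kg·m/s.
KE = p²/(2m) = 5.529 × 10⁻¹⁷ J.
V = KE/2e = 5.529 × 10⁻¹⁷ / (2 × 1.602 × 10⁻¹⁹) = 173 V.

V = 173 V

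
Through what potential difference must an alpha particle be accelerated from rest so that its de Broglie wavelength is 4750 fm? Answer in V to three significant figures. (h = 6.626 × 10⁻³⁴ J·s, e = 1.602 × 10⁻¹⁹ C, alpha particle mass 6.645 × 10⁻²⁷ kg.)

p = h/λ = 6.626 × 10⁻³⁴ / 4.750 × 10⁻¹² = 1.395 × 10⁻²² kg·m/s.
KE = p²/(2m) = 1.464 × 10⁻¹⁸ J.
V = KE/2e = 1.464 × 10⁻¹⁸ / (2 × 1.602 × 10⁻¹⁹) = 4.57 V.

V = 4.57 V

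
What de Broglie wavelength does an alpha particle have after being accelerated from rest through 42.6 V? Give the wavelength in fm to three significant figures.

λ = 1560 fm

KE = 2eV = 2 × 1.602 × 10⁻¹⁹ × 42.60 = 1.365 × 10⁻¹⁷ J.
p = √(2mKE) = √(2 × 6.645 × 10⁻²⁷ × 1.365 × 10⁻¹⁷) = 4.259 × 10⁻²² kg·m/s.
λ = h/p = 6.626 × 10⁻³⁴ / 4.259 × 10⁻²² = 1.56 × 10⁻¹² m = 1560 fm.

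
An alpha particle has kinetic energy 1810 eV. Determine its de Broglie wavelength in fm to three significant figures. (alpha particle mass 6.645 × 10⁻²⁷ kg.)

λ = 338 fm

KE = 1810 eV = 2.900 × 10⁻¹⁶ J.
p = √(2mKE) = √(2 × 6.645 × 10⁻²⁷ × 2.900 × 10⁻¹⁶) = 1.963 × 10⁻²¹ kg·m/s.
λ = h/p = 6.626 × 10⁻³⁴ / 1.963 × 10⁻²¹ = 3.38 × 10⁻¹³ m = 338 fm.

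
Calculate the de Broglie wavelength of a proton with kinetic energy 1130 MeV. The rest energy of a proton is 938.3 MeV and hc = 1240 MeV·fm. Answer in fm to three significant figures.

Total energy E = KE + m₀c² = 1130 + 938.3 = 2068.3 MeV.
(pc)² = E² − (m₀c²)² = (2068.3)² − (938.3)² = 3.397 × 10⁶ MeV², so pc = 1843 MeV.
λ = hc/(pc) = 1240 MeV·fm / 1843 MeV = 0.673 fm.

λ = 0.673 fm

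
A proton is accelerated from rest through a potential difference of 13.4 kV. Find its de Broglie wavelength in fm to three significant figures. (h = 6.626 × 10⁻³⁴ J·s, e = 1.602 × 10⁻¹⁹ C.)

KE = eV = 1.602 × 10⁻¹⁹ × 1.340 × 10⁴ = 2.147 × 10⁻¹⁵ J.
p = √(2mKE) = √(2 × 1.673 × 10⁻²⁷ × 2.147 × 10⁻¹⁵) = 2.680 × 10⁻²¹ kg·m/s.
λ = h/p = 6.626 × 10⁻³⁴ / 2.680 × 10⁻²¹ = 2.47 × 10⁻¹³ m = 247 fm.

λ = 247 fm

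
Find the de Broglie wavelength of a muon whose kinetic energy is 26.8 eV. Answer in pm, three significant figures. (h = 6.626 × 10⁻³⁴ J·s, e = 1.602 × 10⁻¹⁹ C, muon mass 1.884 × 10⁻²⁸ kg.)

KE = 26.8 eV = 4.293 × 10⁻¹⁸ J.
p = √(2mKE) = √(2 × 1.884 × 10⁻²⁸ × 4.293 × 10⁻¹⁸) = 4.022 × 10⁻²³ kg·m/s.
λ = h/p = 6.626 × 10⁻³⁴ / 4.022 × 10⁻²³ = 1.65 × 10⁻¹¹ m = 16.5 pm.

λ = 16.5 pm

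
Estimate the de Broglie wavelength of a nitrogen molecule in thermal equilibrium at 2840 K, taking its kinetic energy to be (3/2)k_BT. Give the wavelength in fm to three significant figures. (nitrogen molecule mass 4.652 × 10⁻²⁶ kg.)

KE = (3/2)k_BT = 1.5 × 1.381 × 10⁻²³ × 2840 = 5.883 × 10⁻²⁰ J.
p = √(2mKE) = √(2 × 4.652 × 10⁻²⁶ × 5.883 × 10⁻²⁰) = 7.398 × 10⁻²³ kg·m/s.
λ = h/p = 8.96 × 10⁻¹² m = 8960 fm.

λ = 8960 fm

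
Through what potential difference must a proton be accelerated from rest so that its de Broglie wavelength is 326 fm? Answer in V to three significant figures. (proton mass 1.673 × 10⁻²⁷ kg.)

V = 7710 V

p = h/λ = 6.626 × 10⁻³⁴ / 3.260 × 10⁻¹³ = 2.033 × 10⁻²¹ kg·m/s.
KE = p²/(2m) = 1.235 × 10⁻¹⁵ J.
V = KE/e = 1.235 × 10⁻¹⁵ / (1.602 × 10⁻¹⁹) = 7710 V.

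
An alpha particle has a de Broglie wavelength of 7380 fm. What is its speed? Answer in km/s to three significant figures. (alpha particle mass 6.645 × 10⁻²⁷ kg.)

p = h/λ = 6.626 × 10⁻³⁴ / 7.380 × 10⁻¹² = 8.978 × 10⁻²³ kg·m/s.
v = p/m = 8.978 × 10⁻²³ / 6.645 × 10⁻²⁷ = 1.35 × 10⁴ m/s = 13.5 km/s.

v = 13.5 km/s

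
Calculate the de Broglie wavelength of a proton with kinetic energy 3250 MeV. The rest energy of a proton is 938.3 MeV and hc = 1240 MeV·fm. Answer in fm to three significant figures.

λ = 0.304 fm

Total energy E = KE + m₀c² = 3250 + 938.3 = 4188.3 MeV.
(pc)² = E² − (m₀c²)² = (4188.3)² − (938.3)² = 1.666 × 10⁷ MeV², so pc = 4082 MeV.
λ = hc/(pc) = 1240 MeV·fm / 4082 MeV = 0.304 fm.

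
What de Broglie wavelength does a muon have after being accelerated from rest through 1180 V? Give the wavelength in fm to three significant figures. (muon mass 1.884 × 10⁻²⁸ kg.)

λ = 2480 fm

KE = eV = 1.602 × 10⁻¹⁹ × 1180 = 1.890 × 10⁻¹⁶ J.
p = √(2mKE) = √(2 × 1.884 × 10⁻²⁸ × 1.890 × 10⁻¹⁶) = 2.669 × 10⁻²² kg·m/s.
λ = h/p = 6.626 × 10⁻³⁴ / 2.669 × 10⁻²² = 2.48 × 10⁻¹² m = 2480 fm.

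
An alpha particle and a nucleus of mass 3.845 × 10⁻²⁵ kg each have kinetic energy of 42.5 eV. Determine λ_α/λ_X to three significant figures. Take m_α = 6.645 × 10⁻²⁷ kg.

λ_α/λ_X = 7.61

At fixed KE, p = √(2mKE) so λ = h/p ∝ 1/√m.
λ_α/λ_X = √(m_X/m_α) = √(3.845 × 10⁻²⁵/6.645 × 10⁻²⁷) = √(57.86) = 7.61.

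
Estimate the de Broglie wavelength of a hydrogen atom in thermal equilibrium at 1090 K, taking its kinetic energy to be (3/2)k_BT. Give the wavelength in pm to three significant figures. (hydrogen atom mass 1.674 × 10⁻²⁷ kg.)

λ = 76.2 pm

KE = (3/2)k_BT = 1.5 × 1.381 × 10⁻²³ × 1090 = 2.258 × 10⁻²⁰ J.
p = √(2mKE) = √(2 × 1.674 × 10⁻²⁷ × 2.258 × 10⁻²⁰) = 8.695 × 10⁻²⁴ kg·m/s.
λ = h/p = 7.62 × 10⁻¹¹ m = 76.2 pm.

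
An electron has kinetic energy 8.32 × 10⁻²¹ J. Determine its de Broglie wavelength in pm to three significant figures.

p = √(2mKE) = √(2 × 9.109 × 10⁻³¹ × 8.320 × 10⁻²¹) = 1.231 × 10⁻²⁵ kg·m/s.
λ = h/p = 6.626 × 10⁻³⁴ / 1.231 × 10⁻²⁵ = 5.38 × 10⁻⁹ m = 5380 pm.

λ = 5380 pm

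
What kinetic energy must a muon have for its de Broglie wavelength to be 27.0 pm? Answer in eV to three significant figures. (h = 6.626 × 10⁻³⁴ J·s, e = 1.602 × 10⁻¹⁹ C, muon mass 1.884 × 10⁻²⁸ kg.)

KE = 9.98 eV

p = h/λ = 6.626 × 10⁻³⁴ / 2.700 × 10⁻¹¹ = 2.454 × 10⁻²³ kg·m/s.
KE = p²/(2m) = (2.454 × 10⁻²³)² / (2 × 1.884 × 10⁻²⁸) = 1.598 × 10⁻¹⁸ J = 9.98 eV.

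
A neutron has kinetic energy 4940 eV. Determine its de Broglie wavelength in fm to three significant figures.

KE = 4940 eV = 7.914 × 10⁻¹⁶ J.
p = √(2mKE) = √(2 × 1.675 × 10⁻²⁷ × 7.914 × 10⁻¹⁶) = 1.628 × 10⁻²¹ kg·m/s.
λ = h/p = 6.626 × 10⁻³⁴ / 1.628 × 10⁻²¹ = 4.07 × 10⁻¹³ m = 407 fm.

λ = 407 fm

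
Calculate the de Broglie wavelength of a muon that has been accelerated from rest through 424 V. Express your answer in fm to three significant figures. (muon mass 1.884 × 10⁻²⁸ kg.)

λ = 4140 fm

KE = eV = 1.602 × 10⁻¹⁹ × 424.0 = 6.792 × 10⁻¹⁷ J.
p = √(2mKE) = √(2 × 1.884 × 10⁻²⁸ × 6.792 × 10⁻¹⁷) = 1.600 × 10⁻²² kg·m/s.
λ = h/p = 6.626 × 10⁻³⁴ / 1.600 × 10⁻²² = 4.14 × 10⁻¹² m = 4140 fm.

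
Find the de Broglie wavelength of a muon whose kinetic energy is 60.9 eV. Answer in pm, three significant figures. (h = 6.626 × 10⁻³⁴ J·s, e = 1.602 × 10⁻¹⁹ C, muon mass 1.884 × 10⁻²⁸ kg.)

λ = 10.9 pm

KE = 60.9 eV = 9.756 × 10⁻¹⁸ J.
p = √(2mKE) = √(2 × 1.884 × 10⁻²⁸ × 9.756 × 10⁻¹⁸) = 6.063 × 10⁻²³ kg·m/s.
λ = h/p = 6.626 × 10⁻³⁴ / 6.063 × 10⁻²³ = 1.09 × 10⁻¹¹ m = 10.9 pm.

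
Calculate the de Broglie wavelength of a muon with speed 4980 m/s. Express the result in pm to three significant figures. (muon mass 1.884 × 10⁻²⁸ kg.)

λ = 706 pm

p = mv = 1.884 × 10⁻²⁸ × 4980 = 9.382 × 10⁻²⁵ kg·m/s.
λ = h/p = 6.626 × 10⁻³⁴ / 9.382 × 10⁻²⁵ = 7.06 × 10⁻¹⁰ m = 706 pm.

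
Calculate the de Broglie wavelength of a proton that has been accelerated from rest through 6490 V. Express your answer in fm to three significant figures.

λ = 355 fm

KE = eV = 1.602 × 10⁻¹⁹ × 6490 = 1.040 × 10⁻¹⁵ J.
p = √(2mKE) = √(2 × 1.673 × 10⁻²⁷ × 1.040 × 10⁻¹⁵) = 1.865 × 10⁻²¹ kg·m/s.
λ = h/p = 6.626 × 10⁻³⁴ / 1.865 × 10⁻²¹ = 3.55 × 10⁻¹³ m = 355 fm.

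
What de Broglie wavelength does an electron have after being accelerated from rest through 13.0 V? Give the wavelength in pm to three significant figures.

λ = 340 pm

KE = eV = 1.602 × 10⁻¹⁹ × 13.00 = 2.083 × 10⁻¹⁸ J.
p = √(2mKE) = √(2 × 9.109 × 10⁻³¹ × 2.083 × 10⁻¹⁸) = 1.948 × 10⁻²⁴ kg·m/s.
λ = h/p = 6.626 × 10⁻³⁴ / 1.948 × 10⁻²⁴ = 3.40 × 10⁻¹⁰ m = 340 pm.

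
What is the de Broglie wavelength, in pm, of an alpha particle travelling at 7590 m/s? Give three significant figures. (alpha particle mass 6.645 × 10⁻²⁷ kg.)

λ = 13.1 pm

p = mv = 6.645 × 10⁻²⁷ × 7590 = 5.044 × 10⁻²³ kg·m/s.
λ = h/p = 6.626 × 10⁻³⁴ / 5.044 × 10⁻²³ = 1.31 × 10⁻¹¹ m = 13.1 pm.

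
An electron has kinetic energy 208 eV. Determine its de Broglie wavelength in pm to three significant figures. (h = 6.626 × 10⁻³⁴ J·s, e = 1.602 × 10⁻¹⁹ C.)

λ = 85.0 pm

KE = 208 eV = 3.332 × 10⁻¹⁷ J.
p = √(2mKE) = √(2 × 9.109 × 10⁻³¹ × 3.332 × 10⁻¹⁷) = 7.791 × 10⁻²⁴ kg·m/s.
λ = h/p = 6.626 × 10⁻³⁴ / 7.791 × 10⁻²⁴ = 8.50 × 10⁻¹¹ m = 85.0 pm.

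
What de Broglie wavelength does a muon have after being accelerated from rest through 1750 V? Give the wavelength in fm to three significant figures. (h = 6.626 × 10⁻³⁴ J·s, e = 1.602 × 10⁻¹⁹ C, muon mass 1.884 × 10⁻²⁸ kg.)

KE = eV = 1.602 × 10⁻¹⁹ × 1750 = 2.804 × 10⁻¹⁶ J.
p = √(2mKE) = √(2 × 1.884 × 10⁻²⁸ × 2.804 × 10⁻¹⁶) = 3.250 × 10⁻²² kg·m/s.
λ = h/p = 6.626 × 10⁻³⁴ / 3.250 × 10⁻²² = 2.04 × 10⁻¹² m = 2040 fm.

λ = 2040 fm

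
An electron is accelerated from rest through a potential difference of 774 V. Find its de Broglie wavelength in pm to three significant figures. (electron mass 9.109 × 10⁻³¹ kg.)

KE = eV = 1.602 × 10⁻¹⁹ × 774.0 = 1.240 × 10⁻¹⁶ J.
p = √(2mKE) = √(2 × 9.109 × 10⁻³¹ × 1.240 × 10⁻¹⁶) = 1.503 × 10⁻²³ kg·m/s.
λ = h/p = 6.626 × 10⁻³⁴ / 1.503 × 10⁻²³ = 4.41 × 10⁻¹¹ m = 44.1 pm.

λ = 44.1 pm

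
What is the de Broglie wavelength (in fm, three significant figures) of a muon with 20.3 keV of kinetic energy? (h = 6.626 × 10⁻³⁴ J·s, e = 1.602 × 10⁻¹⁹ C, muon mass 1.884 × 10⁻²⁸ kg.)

KE = 20.3 keV = 3.252 × 10⁻¹⁵ J.
p = √(2mKE) = √(2 × 1.884 × 10⁻²⁸ × 3.252 × 10⁻¹⁵) = 1.107 × 10⁻²¹ kg·m/s.
λ = h/p = 6.626 × 10⁻³⁴ / 1.107 × 10⁻²¹ = 5.99 × 10⁻¹³ m = 599 fm.

λ = 599 fm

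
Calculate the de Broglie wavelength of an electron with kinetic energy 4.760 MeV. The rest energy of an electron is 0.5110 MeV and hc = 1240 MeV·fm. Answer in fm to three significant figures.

λ = 236 fm

Total energy E = KE + m₀c² = 4.760 + 0.5110 = 5.2710 MeV.
(pc)² = E² − (m₀c²)² = (5.2710)² − (0.5110)² = 27.52 MeV², so pc = 5.246 MeV.
λ = hc/(pc) = 1240 MeV·fm / 5.246 MeV = 236 fm.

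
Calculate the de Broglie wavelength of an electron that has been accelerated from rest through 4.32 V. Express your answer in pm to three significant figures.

λ = 590 pm

KE = eV = 1.602 × 10⁻¹⁹ × 4.320 = 6.921 × 10⁻¹⁹ J.
p = √(2mKE) = √(2 × 9.109 × 10⁻³¹ × 6.921 × 10⁻¹⁹) = 1.123 × 10⁻²⁴ kg·m/s.
λ = h/p = 6.626 × 10⁻³⁴ / 1.123 × 10⁻²⁴ = 5.90 × 10⁻¹⁰ m = 590 pm.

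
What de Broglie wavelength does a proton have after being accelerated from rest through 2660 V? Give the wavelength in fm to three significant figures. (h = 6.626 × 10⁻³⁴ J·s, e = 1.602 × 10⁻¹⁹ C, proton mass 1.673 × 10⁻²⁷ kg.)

λ = 555 fm

KE = eV = 1.602 × 10⁻¹⁹ × 2660 = 4.261 × 10⁻¹⁶ J.
p = √(2mKE) = √(2 × 1.673 × 10⁻²⁷ × 4.261 × 10⁻¹⁶) = 1.194 × 10⁻²¹ kg·m/s.
λ = h/p = 6.626 × 10⁻³⁴ / 1.194 × 10⁻²¹ = 5.55 × 10⁻¹³ m = 555 fm.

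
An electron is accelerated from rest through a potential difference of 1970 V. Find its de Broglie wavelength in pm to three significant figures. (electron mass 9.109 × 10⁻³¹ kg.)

λ = 27.6 pm

KE = eV = 1.602 × 10⁻¹⁹ × 1970 = 3.156 × 10⁻¹⁶ J.
p = √(2mKE) = √(2 × 9.109 × 10⁻³¹ × 3.156 × 10⁻¹⁶) = 2.398 × 10⁻²³ kg·m/s.
λ = h/p = 6.626 × 10⁻³⁴ / 2.398 × 10⁻²³ = 2.76 × 10⁻¹¹ m = 27.6 pm.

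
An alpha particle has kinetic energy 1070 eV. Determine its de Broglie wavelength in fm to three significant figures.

KE = 1070 eV = 1.714 × 10⁻¹⁶ J.
p = √(2mKE) = √(2 × 6.645 × 10⁻²⁷ × 1.714 × 10⁻¹⁶) = 1.509 × 10⁻²¹ kg·m/s.
λ = h/p = 6.626 × 10⁻³⁴ / 1.509 × 10⁻²¹ = 4.39 × 10⁻¹³ m = 439 fm.

λ = 439 fm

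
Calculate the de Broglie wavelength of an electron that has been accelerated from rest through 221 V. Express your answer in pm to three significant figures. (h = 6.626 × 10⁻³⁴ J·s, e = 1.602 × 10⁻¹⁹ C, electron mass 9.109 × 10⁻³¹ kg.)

KE = eV = 1.602 × 10⁻¹⁹ × 221.0 = 3.540 × 10⁻¹⁷ J.
p = √(2mKE) = √(2 × 9.109 × 10⁻³¹ × 3.540 × 10⁻¹⁷) = 8.031 × 10⁻²⁴ kg·m/s.
λ = h/p = 6.626 × 10⁻³⁴ / 8.031 × 10⁻²⁴ = 8.25 × 10⁻¹¹ m = 82.5 pm.

λ = 82.5 pm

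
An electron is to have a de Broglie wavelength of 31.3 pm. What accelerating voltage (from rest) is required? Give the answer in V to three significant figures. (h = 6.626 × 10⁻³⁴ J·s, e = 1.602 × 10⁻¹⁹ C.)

V = 1540 V

p = h/λ = 6.626 × 10⁻³⁴ / 3.130 × 10⁻¹¹ = 2.117 × 10⁻²³ kg·m/s.
KE = p²/(2m) = 2.460 × 10⁻¹⁶ J.
V = KE/e = 2.460 × 10⁻¹⁶ / (1.602 × 10⁻¹⁹) = 1540 V.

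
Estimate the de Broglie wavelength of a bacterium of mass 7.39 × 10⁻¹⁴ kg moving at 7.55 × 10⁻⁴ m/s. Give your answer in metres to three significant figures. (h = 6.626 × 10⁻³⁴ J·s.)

λ = 1.19 × 10⁻¹⁷ m

p = mv = 7.39 × 10⁻¹⁴ × 7.55 × 10⁻⁴ = 5.579 × 10⁻¹⁷ kg·m/s.
λ = h/p = 6.626 × 10⁻³⁴ / 5.579 × 10⁻¹⁷ = 1.19 × 10⁻¹⁷ m.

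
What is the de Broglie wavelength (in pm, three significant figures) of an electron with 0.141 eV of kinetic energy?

λ = 3270 pm

KE = 0.141 eV = 2.259 × 10⁻²⁰ J.
p = √(2mKE) = √(2 × 9.109 × 10⁻³¹ × 2.259 × 10⁻²⁰) = 2.029 × 10⁻²⁵ kg·m/s.
λ = h/p = 6.626 × 10⁻³⁴ / 2.029 × 10⁻²⁵ = 3.27 × 10⁻⁹ m = 3270 pm.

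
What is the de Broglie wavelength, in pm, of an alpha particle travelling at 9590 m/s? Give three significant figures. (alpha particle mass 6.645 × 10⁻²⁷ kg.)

λ = 10.4 pm

p = mv = 6.645 × 10⁻²⁷ × 9590 = 6.373 × 10⁻²³ kg·m/s.
λ = h/p = 6.626 × 10⁻³⁴ / 6.373 × 10⁻²³ = 1.04 × 10⁻¹¹ m = 10.4 pm.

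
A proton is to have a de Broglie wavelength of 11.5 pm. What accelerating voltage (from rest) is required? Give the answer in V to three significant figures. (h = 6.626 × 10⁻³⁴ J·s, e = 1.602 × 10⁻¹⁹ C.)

p = h/λ = 6.626 × 10⁻³⁴ / 1.150 × 10⁻¹¹ = 5.762 × 10⁻²³ kg·m/s.
KE = p²/(2m) = 9.922 × 10⁻¹⁹ J.
V = KE/e = 9.922 × 10⁻¹⁹ / (1.602 × 10⁻¹⁹) = 6.19 V.

V = 6.19 V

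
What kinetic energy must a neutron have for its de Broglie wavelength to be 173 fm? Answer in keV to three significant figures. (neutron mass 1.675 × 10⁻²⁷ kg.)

p = h/λ = 6.626 × 10⁻³⁴ / 1.730 × 10⁻¹³ = 3.830 × 10⁻²¹ kg·m/s.
KE = p²/(2m) = (3.830 × 10⁻²¹)² / (2 × 1.675 × 10⁻²⁷) = 4.379 × 10⁻¹⁵ J = 27.3 keV.

KE = 27.3 keV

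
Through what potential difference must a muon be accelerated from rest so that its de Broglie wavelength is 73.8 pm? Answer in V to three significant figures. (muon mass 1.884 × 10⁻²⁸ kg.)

V = 1.34 V

p = h/λ = 6.626 × 10⁻³⁴ / 7.380 × 10⁻¹¹ = 8.978 × 10⁻²⁴ kg·m/s.
KE = p²/(2m) = 2.139 × 10⁻¹⁹ J.
V = KE/e = 2.139 × 10⁻¹⁹ / (1.602 × 10⁻¹⁹) = 1.34 V.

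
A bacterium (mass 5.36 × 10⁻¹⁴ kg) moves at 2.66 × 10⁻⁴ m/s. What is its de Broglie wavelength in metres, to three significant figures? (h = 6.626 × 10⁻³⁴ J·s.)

λ = 4.65 × 10⁻¹⁷ m

p = mv = 5.36 × 10⁻¹⁴ × 2.66 × 10⁻⁴ = 1.426 × 10⁻¹⁷ kg·m/s.
λ = h/p = 6.626 × 10⁻³⁴ / 1.426 × 10⁻¹⁷ = 4.65 × 10⁻¹⁷ m.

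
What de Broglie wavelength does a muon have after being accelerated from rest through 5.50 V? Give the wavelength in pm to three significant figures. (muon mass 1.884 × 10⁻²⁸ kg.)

λ = 36.4 pm

KE = eV = 1.602 × 10⁻¹⁹ × 5.500 = 8.811 × 10⁻¹⁹ J.
p = √(2mKE) = √(2 × 1.884 × 10⁻²⁸ × 8.811 × 10⁻¹⁹) = 1.822 × 10⁻²³ kg·m/s.
λ = h/p = 6.626 × 10⁻³⁴ / 1.822 × 10⁻²³ = 3.64 × 10⁻¹¹ m = 36.4 pm.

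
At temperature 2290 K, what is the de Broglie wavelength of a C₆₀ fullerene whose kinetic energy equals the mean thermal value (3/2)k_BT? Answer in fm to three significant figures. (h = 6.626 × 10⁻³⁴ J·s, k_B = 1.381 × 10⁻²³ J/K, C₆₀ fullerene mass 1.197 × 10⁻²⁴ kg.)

KE = (3/2)k_BT = 1.5 × 1.381 × 10⁻²³ × 2290 = 4.744 × 10⁻²⁰ J.
p = √(2mKE) = √(2 × 1.197 × 10⁻²⁴ × 4.744 × 10⁻²⁰) = 3.370 × 10⁻²² kg·m/s.
λ = h/p = 1.97 × 10⁻¹² m = 1970 fm.

λ = 1970 fm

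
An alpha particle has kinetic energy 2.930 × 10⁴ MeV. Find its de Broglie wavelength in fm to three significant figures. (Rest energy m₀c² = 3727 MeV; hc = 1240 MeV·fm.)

Total energy E = KE + m₀c² = 2.930 × 10⁴ + 3727 = 33027 MeV.
(pc)² = E² − (m₀c²)² = (33027)² − (3727)² = 1.077 × 10⁹ MeV², so pc = 3.282 × 10⁴ MeV.
λ = hc/(pc) = 1240 MeV·fm / 3.282 × 10⁴ MeV = 0.0378 fm.

λ = 0.0378 fm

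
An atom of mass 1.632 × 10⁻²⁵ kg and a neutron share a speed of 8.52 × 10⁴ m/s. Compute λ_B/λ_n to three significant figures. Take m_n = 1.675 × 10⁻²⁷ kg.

λ_B/λ_n = 0.0103

At fixed v, p = mv so λ = h/(mv) ∝ 1/m.
λ_B/λ_n = m_n/m_B = 1.675 × 10⁻²⁷/1.632 × 10⁻²⁵ = 0.0103.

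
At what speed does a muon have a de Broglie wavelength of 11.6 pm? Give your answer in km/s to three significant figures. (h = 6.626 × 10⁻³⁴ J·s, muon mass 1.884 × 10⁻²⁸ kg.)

v = 303 km/s

p = h/λ = 6.626 × 10⁻³⁴ / 1.160 × 10⁻¹¹ = 5.712 × 10⁻²³ kg·m/s.
v = p/m = 5.712 × 10⁻²³ / 1.884 × 10⁻²⁸ = 3.03 × 10⁵ m/s = 303 km/s.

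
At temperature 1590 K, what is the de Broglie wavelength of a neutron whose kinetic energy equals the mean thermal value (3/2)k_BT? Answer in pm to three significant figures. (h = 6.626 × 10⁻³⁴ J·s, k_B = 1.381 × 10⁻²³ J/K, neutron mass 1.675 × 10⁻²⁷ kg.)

KE = (3/2)k_BT = 1.5 × 1.381 × 10⁻²³ × 1590 = 3.294 × 10⁻²⁰ J.
p = √(2mKE) = √(2 × 1.675 × 10⁻²⁷ × 3.294 × 10⁻²⁰) = 1.050 × 10⁻²³ kg·m/s.
λ = h/p = 6.31 × 10⁻¹¹ m = 63.1 pm.

λ = 63.1 pm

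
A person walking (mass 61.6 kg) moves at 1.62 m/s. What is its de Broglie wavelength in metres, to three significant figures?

λ = 6.64 × 10⁻³⁶ m

p = mv = 61.6 × 1.62 = 9.979 × 10¹ kg·m/s.
λ = h/p = 6.626 × 10⁻³⁴ / 9.979 × 10¹ = 6.64 × 10⁻³⁶ m.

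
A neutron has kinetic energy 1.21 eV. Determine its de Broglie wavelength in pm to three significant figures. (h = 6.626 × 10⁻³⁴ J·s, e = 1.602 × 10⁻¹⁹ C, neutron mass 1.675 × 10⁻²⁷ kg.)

KE = 1.21 eV = 1.938 × 10⁻¹⁹ J.
p = √(2mKE) = √(2 × 1.675 × 10⁻²⁷ × 1.938 × 10⁻¹⁹) = 2.548 × 10⁻²³ kg·m/s.
λ = h/p = 6.626 × 10⁻³⁴ / 2.548 × 10⁻²³ = 2.60 × 10⁻¹¹ m = 26.0 pm.

λ = 26.0 pm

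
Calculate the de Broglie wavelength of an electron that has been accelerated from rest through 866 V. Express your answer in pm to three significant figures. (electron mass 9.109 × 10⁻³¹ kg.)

KE = eV = 1.602 × 10⁻¹⁹ × 866.0 = 1.387 × 10⁻¹⁶ J.
p = √(2mKE) = √(2 × 9.109 × 10⁻³¹ × 1.387 × 10⁻¹⁶) = 1.590 × 10⁻²³ kg·m/s.
λ = h/p = 6.626 × 10⁻³⁴ / 1.590 × 10⁻²³ = 4.17 × 10⁻¹¹ m = 41.7 pm.

λ = 41.7 pm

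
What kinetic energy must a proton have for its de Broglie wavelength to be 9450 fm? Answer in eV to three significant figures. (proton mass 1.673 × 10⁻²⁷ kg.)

KE = 9.17 eV

p = h/λ = 6.626 × 10⁻³⁴ / 9.450 × 10⁻¹² = 7.012 × 10⁻²³ kg·m/s.
KE = p²/(2m) = (7.012 × 10⁻²³)² / (2 × 1.673 × 10⁻²⁷) = 1.469 × 10⁻¹⁸ J = 9.17 eV.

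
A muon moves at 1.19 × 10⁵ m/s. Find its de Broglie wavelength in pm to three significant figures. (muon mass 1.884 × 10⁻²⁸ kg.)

λ = 29.6 pm

p = mv = 1.884 × 10⁻²⁸ × 1.19 × 10⁵ = 2.242 × 10⁻²³ kg·m/s.
λ = h/p = 6.626 × 10⁻³⁴ / 2.242 × 10⁻²³ = 2.96 × 10⁻¹¹ m = 29.6 pm.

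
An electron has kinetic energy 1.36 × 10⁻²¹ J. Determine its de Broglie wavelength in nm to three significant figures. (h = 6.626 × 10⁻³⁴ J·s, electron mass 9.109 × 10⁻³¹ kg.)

λ = 13.3 nm

p = √(2mKE) = √(2 × 9.109 × 10⁻³¹ × 1.360 × 10⁻²¹) = 4.978 × 10⁻²⁶ kg·m/s.
λ = h/p = 6.626 × 10⁻³⁴ / 4.978 × 10⁻²⁶ = 1.33 × 10⁻⁸ m = 13.3 nm.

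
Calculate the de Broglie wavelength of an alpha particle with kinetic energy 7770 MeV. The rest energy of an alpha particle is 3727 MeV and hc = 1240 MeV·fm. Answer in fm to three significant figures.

Total energy E = KE + m₀c² = 7770 + 3727 = 11497 MeV.
(pc)² = E² − (m₀c²)² = (11497)² − (3727)² = 1.183 × 10⁸ MeV², so pc = 1.088 × 10⁴ MeV.
λ = hc/(pc) = 1240 MeV·fm / 1.088 × 10⁴ MeV = 0.114 fm.

λ = 0.114 fm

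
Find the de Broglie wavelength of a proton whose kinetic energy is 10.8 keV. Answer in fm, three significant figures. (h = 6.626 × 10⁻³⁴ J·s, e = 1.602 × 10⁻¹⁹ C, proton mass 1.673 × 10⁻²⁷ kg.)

λ = 275 fm

KE = 10.8 keV = 1.730 × 10⁻¹⁵ J.
p = √(2mKE) = √(2 × 1.673 × 10⁻²⁷ × 1.730 × 10⁻¹⁵) = 2.406 × 10⁻²¹ kg·m/s.
λ = h/p = 6.626 × 10⁻³⁴ / 2.406 × 10⁻²¹ = 2.75 × 10⁻¹³ m = 275 fm.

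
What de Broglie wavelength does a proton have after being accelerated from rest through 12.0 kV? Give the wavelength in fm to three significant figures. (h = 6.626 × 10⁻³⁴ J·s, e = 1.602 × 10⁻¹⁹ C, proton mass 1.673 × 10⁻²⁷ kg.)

λ = 261 fm

KE = eV = 1.602 × 10⁻¹⁹ × 1.200 × 10⁴ = 1.922 × 10⁻¹⁵ J.
p = √(2mKE) = √(2 × 1.673 × 10⁻²⁷ × 1.922 × 10⁻¹⁵) = 2.536 × 10⁻²¹ kg·m/s.
λ = h/p = 6.626 × 10⁻³⁴ / 2.536 × 10⁻²¹ = 2.61 × 10⁻¹³ m = 261 fm.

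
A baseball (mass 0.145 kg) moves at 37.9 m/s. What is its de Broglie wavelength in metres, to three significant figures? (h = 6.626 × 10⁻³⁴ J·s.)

λ = 1.21 × 10⁻³⁴ m

p = mv = 0.145 × 37.9 = 5.496 kg·m/s.
λ = h/p = 6.626 × 10⁻³⁴ / 5.496 = 1.21 × 10⁻³⁴ m.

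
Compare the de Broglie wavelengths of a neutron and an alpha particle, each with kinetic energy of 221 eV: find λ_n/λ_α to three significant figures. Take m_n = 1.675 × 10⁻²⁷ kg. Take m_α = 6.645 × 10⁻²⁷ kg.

At fixed KE, p = √(2mKE) so λ = h/p ∝ 1/√m.
λ_n/λ_α = √(m_α/m_n) = √(6.645 × 10⁻²⁷/1.675 × 10⁻²⁷) = √(3.967) = 1.99.

λ_n/λ_α = 1.99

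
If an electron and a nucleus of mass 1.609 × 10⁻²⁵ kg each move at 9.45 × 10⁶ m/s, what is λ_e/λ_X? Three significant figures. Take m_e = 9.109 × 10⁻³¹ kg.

λ_e/λ_X = 1.77 × 10⁵

At fixed v, p = mv so λ = h/(mv) ∝ 1/m.
λ_e/λ_X = m_X/m_e = 1.609 × 10⁻²⁵/9.109 × 10⁻³¹ = 1.77 × 10⁵.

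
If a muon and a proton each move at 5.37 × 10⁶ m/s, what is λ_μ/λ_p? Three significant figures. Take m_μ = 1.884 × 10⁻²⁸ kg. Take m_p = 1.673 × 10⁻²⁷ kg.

λ_μ/λ_p = 8.88

At fixed v, p = mv so λ = h/(mv) ∝ 1/m.
λ_μ/λ_p = m_p/m_μ = 1.673 × 10⁻²⁷/1.884 × 10⁻²⁸ = 8.88.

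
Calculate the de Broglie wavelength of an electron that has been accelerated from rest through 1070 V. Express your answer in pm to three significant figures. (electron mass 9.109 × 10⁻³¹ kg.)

λ = 37.5 pm

KE = eV = 1.602 × 10⁻¹⁹ × 1070 = 1.714 × 10⁻¹⁶ J.
p = √(2mKE) = √(2 × 9.109 × 10⁻³¹ × 1.714 × 10⁻¹⁶) = 1.767 × 10⁻²³ kg·m/s.
λ = h/p = 6.626 × 10⁻³⁴ / 1.767 × 10⁻²³ = 3.75 × 10⁻¹¹ m = 37.5 pm.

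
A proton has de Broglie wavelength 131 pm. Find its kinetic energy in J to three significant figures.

KE = 7.65 × 10⁻²¹ J

p = h/λ = 6.626 × 10⁻³⁴ / 1.310 × 10⁻¹⁰ = 5.058 × 10⁻²⁴ kg·m/s.
KE = p²/(2m) = (5.058 × 10⁻²⁴)² / (2 × 1.673 × 10⁻²⁷) = 7.646 × 10⁻²¹ J = 7.65 × 10⁻²¹ J.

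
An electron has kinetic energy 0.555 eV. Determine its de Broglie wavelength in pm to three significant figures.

λ = 1650 pm

KE = 0.555 eV = 8.891 × 10⁻²⁰ J.
p = √(2mKE) = √(2 × 9.109 × 10⁻³¹ × 8.891 × 10⁻²⁰) = 4.025 × 10⁻²⁵ kg·m/s.
λ = h/p = 6.626 × 10⁻³⁴ / 4.025 × 10⁻²⁵ = 1.65 × 10⁻⁹ m = 1650 pm.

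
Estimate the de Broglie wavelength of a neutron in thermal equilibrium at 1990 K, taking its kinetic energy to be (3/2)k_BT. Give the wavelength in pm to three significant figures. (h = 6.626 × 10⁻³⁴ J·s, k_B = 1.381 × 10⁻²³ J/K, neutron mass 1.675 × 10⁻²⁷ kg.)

λ = 56.4 pm

KE = (3/2)k_BT = 1.5 × 1.381 × 10⁻²³ × 1990 = 4.122 × 10⁻²⁰ J.
p = √(2mKE) = √(2 × 1.675 × 10⁻²⁷ × 4.122 × 10⁻²⁰) = 1.175 × 10⁻²³ kg·m/s.
λ = h/p = 5.64 × 10⁻¹¹ m = 56.4 pm.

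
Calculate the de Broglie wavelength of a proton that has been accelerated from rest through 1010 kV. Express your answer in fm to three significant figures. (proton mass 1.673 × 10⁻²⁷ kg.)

λ = 28.5 fm

KE = eV = 1.602 × 10⁻¹⁹ × 1.010 × 10⁶ = 1.618 × 10⁻¹³ J.
p = √(2mKE) = √(2 × 1.673 × 10⁻²⁷ × 1.618 × 10⁻¹³) = 2.327 × 10⁻²⁰ kg·m/s.
λ = h/p = 6.626 × 10⁻³⁴ / 2.327 × 10⁻²⁰ = 2.85 × 10⁻¹⁴ m = 28.5 fm.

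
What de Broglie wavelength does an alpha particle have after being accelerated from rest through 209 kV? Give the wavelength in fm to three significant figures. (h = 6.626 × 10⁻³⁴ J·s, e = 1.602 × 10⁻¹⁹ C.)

KE = 2eV = 2 × 1.602 × 10⁻¹⁹ × 2.090 × 10⁵ = 6.696 × 10⁻¹⁴ J.
p = √(2mKE) = √(2 × 6.645 × 10⁻²⁷ × 6.696 × 10⁻¹⁴) = 2.983 × 10⁻²⁰ kg·m/s.
λ = h/p = 6.626 × 10⁻³⁴ / 2.983 × 10⁻²⁰ = 2.22 × 10⁻¹⁴ m = 22.2 fm.

λ = 22.2 fm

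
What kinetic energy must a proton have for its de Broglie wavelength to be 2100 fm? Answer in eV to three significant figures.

p = h/λ = 6.626 × 10⁻³⁴ / 2.100 × 10⁻¹² = 3.155 × 10⁻²² kg·m/s.
KE = p²/(2m) = (3.155 × 10⁻²²)² / (2 × 1.673 × 10⁻²⁷) = 2.975 × 10⁻¹⁷ J = 186 eV.

KE = 186 eV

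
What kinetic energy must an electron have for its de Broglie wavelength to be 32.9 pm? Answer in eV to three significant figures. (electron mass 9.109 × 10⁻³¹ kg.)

p = h/λ = 6.626 × 10⁻³⁴ / 3.290 × 10⁻¹¹ = 2.014 × 10⁻²³ kg·m/s.
KE = p²/(2m) = (2.014 × 10⁻²³)² / (2 × 9.109 × 10⁻³¹) = 2.226 × 10⁻¹⁶ J = 1390 eV.

KE = 1390 eV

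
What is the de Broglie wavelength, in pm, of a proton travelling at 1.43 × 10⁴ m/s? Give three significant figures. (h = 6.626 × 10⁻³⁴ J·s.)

p = mv = 1.673 × 10⁻²⁷ × 1.43 × 10⁴ = 2.392 × 10⁻²³ kg·m/s.
λ = h/p = 6.626 × 10⁻³⁴ / 2.392 × 10⁻²³ = 2.77 × 10⁻¹¹ m = 27.7 pm.

λ = 27.7 pm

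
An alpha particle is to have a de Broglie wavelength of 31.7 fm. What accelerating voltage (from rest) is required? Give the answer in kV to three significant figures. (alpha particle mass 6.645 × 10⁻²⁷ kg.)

p = h/λ = 6.626 × 10⁻³⁴ / 3.170 × 10⁻¹⁴ = 2.090 × 10⁻²⁰ kg·m/s.
KE = p²/(2m) = 3.287 × 10⁻¹⁴ J.
V = KE/2e = 3.287 × 10⁻¹⁴ / (2 × 1.602 × 10⁻¹⁹) = 103 kV.

V = 103 kV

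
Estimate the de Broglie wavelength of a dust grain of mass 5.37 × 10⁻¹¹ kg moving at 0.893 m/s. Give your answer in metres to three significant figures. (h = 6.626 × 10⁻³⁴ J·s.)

λ = 1.38 × 10⁻²³ m

p = mv = 5.37 × 10⁻¹¹ × 0.893 = 4.795 × 10⁻¹¹ kg·m/s.
λ = h/p = 6.626 × 10⁻³⁴ / 4.795 × 10⁻¹¹ = 1.38 × 10⁻²³ m.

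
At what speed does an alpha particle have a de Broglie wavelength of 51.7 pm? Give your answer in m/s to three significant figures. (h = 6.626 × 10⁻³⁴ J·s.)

p = h/λ = 6.626 × 10⁻³⁴ / 5.170 × 10⁻¹¹ = 1.282 × 10⁻²³ kg·m/s.
v = p/m = 1.282 × 10⁻²³ / 6.645 × 10⁻²⁷ = 1.93 × 10³ m/s = 1930 m/s.

v = 1930 m/s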